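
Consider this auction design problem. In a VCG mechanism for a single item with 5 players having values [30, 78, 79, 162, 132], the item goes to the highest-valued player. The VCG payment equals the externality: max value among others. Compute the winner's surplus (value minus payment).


Step 1: The winner is the agent with the highest value: agent 3 with value 162
Step 2: Values of other agents: [30, 78, 79, 132]
Step 3: VCG payment = max of others' values = 132
Step 4: Surplus = 162 - 132 = 30

30


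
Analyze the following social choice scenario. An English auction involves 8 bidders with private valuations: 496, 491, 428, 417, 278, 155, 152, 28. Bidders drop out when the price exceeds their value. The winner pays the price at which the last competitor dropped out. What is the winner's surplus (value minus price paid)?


Step 1: Identify the highest value: 496
Step 2: Identify the second-highest value: 491
Step 3: The final price = second-highest value = 491
Step 4: Surplus = 496 - 491 = 5

5


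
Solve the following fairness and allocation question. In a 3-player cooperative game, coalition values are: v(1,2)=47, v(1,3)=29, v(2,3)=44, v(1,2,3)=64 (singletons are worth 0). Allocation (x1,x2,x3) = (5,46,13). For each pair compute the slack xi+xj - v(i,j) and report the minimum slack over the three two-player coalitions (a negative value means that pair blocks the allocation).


Step 1: Slack for coalition (1,2): x1+x2 - v12 = 51 - 47 = 4
Step 2: Slack for coalition (1,3): x1+x3 - v13 = 18 - 29 = -11
Step 3: Slack for coalition (2,3): x2+x3 - v23 = 59 - 44 = 15
Step 4: Minimum slack = min(4, -11, 15) = -11, attained by (1,3); coalition (1,3) can block (slack < 0), so the allocation is not in the core

-11


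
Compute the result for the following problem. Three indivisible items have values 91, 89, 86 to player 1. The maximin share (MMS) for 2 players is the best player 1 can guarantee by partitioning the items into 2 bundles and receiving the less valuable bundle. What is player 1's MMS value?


Step 1: Item values = 91, 89, 86
Step 2: Enumerate all 2-bundle partitions and take the smaller bundle:
  Partition 1: {91} vs {89,86} -> bundles 91, 175; min = 91
  Partition 2: {89} vs {91,86} -> bundles 89, 177; min = 89
  Partition 3: {86} vs {91,89} -> bundles 86, 180; min = 86
Step 3: MMS = max(91, 89, 86) = 91

91


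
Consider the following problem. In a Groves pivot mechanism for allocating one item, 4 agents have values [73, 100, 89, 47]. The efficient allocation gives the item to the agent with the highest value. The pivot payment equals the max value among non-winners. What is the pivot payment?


Step 1: The efficient winner is agent 1 with value 100
Step 2: Other agents' values: [73, 89, 47]
Step 3: Pivot payment = max(others) = 89
Step 4: The winner pays 89

89


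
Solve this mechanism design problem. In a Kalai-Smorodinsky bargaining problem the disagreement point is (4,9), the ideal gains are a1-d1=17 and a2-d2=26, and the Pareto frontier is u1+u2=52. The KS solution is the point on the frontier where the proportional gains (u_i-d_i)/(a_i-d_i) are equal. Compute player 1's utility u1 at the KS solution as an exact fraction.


Step 1: At the KS point, (u1-d1)/r1 = (u2-d2)/r2 = t and u1+u2 = 52
Step 2: u1 = d1 + r1*t and u2 = d2 + r2*t, so (d1 + r1*t) + (d2 + r2*t) = 52
Step 3: t = (52 - 4 - 9)/(17 + 26) = 39/43
Step 4: u1 = d1 + r1*t = 4 + 17 * 39/43 = 835/43
Step 5: (Check: u2 = d2 + r2*t = 1401/43; u1+u2 = 835/43 + 1401/43 = 52, on the frontier.)

835/43


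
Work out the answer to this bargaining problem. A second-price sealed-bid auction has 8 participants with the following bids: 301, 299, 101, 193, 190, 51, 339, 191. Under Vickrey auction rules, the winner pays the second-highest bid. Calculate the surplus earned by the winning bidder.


Step 1: Sort bids in descending order: 339, 301, 299, 193, 191, 190, 101, 51
Step 2: The winning bid is the highest: 339
Step 3: The payment equals the second-highest bid: 301
Step 4: Surplus = winner's bid - payment = 339 - 301 = 38

38


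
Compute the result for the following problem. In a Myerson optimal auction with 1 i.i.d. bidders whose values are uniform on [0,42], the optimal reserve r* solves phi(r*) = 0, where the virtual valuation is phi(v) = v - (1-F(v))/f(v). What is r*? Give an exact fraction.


Step 1: For U[0,42], F(v) = v/42 and f(v) = 1/42
Step 2: phi(v) = v - (1 - v/42)/(1/42) = v - (42 - v) = 2v - 42
Step 3: Set phi(r*) = 0: 2r* - 42 = 0
Step 4: r* = 42/2 = 21 (the number of bidders n = 1 does not enter)

21


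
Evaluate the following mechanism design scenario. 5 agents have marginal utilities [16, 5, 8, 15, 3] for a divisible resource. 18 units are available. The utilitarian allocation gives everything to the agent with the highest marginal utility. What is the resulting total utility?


Step 1: The marginal utilities are [16, 5, 8, 15, 3]
Step 2: The highest marginal utility is 16
Step 3: All 18 units go to that agent
Step 4: Total utility = 16 * 18 = 288

288


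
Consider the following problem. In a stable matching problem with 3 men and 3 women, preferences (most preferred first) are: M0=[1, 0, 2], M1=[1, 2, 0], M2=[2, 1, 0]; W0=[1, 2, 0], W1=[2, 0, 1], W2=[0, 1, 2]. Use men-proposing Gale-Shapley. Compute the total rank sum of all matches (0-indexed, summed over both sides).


Step 1: Run Gale-Shapley (men propose, women hold best offer):
  M0 proposes to W1; she accepts
  M1 proposes to W1; rejected
  M1 proposes to W2; she accepts
  M2 proposes to W2; rejected
  M2 proposes to W1; she switches from M0
  M0 proposes to W0; she accepts
Step 2: Final matching: W0-M0, W1-M2, W2-M1
Step 3: 0-indexed ranks (man's rank of his match, then woman's): 1 + 2 + 1 + 0 + 1 + 1
Step 4: Total rank sum = 6

6


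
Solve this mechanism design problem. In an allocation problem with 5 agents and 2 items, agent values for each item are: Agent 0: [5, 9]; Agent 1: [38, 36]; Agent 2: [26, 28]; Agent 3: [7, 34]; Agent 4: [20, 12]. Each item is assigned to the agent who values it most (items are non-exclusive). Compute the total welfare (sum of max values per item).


Step 1: For each item, find the maximum value among all agents.
Step 2: Item 0 -> Agent 1 (value 38)
Step 3: Item 1 -> Agent 1 (value 36)
Step 4: Total welfare = 38 + 36 = 74

74


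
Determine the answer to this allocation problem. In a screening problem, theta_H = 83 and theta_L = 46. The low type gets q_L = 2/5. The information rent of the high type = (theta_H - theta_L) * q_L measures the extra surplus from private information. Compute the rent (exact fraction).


Step 1: theta_H - theta_L = 83 - 46 = 37
Step 2: Information rent = (theta_H - theta_L) * q_L
Step 3: = 37 * 2/5
Step 4: = 74/5

74/5


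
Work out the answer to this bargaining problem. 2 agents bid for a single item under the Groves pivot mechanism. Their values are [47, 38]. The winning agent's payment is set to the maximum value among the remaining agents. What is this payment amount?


Step 1: The efficient winner is agent 0 with value 47
Step 2: Other agents' values: [38]
Step 3: Pivot payment = max(others) = 38
Step 4: The winner pays 38

38


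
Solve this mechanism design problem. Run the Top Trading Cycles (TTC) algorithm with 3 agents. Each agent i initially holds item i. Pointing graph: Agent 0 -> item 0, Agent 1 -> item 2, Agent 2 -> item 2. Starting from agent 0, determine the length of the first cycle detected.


Step 1: Trace the pointer graph from agent 0: 0 -> 0
Step 2: A cycle is detected when we revisit agent 0
Step 3: The cycle is: 0 -> 0
Step 4: Cycle length = 1

1


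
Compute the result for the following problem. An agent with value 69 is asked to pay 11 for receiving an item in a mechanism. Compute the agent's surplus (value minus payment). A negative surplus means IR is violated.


Step 1: Surplus = value - payment = 69 - 11 = 58
Step 2: IR is satisfied (surplus >= 0)

58


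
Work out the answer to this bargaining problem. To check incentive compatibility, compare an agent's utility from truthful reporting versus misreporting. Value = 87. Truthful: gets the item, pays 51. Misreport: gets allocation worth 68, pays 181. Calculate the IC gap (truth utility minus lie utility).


Step 1: U(truth) = value - payment = 87 - 51 = 36
Step 2: U(lie) = allocation - payment = 68 - 181 = -113
Step 3: IC gap = 36 - (-113) = 149

149


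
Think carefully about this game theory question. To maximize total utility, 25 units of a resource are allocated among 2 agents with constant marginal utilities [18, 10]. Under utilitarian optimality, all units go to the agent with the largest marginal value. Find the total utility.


Step 1: The marginal utilities are [18, 10]
Step 2: The highest marginal utility is 18
Step 3: All 25 units go to that agent
Step 4: Total utility = 18 * 25 = 450

450


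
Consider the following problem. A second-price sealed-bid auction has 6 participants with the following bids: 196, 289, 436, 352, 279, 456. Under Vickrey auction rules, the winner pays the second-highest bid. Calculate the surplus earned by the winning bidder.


Step 1: Sort bids in descending order: 456, 436, 352, 289, 279, 196
Step 2: The winning bid is the highest: 456
Step 3: The payment equals the second-highest bid: 436
Step 4: Surplus = winner's bid - payment = 456 - 436 = 20

20


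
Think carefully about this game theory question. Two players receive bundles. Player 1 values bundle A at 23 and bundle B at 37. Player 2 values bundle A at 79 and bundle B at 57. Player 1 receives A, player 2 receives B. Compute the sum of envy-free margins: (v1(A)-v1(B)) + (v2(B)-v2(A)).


Step 1: Player 1's margin = v1(A) - v1(B) = 23 - 37 = -14
Step 2: Player 2's margin = v2(B) - v2(A) = 57 - 79 = -22
Step 3: Total margin = -14 + -22 = -36

-36


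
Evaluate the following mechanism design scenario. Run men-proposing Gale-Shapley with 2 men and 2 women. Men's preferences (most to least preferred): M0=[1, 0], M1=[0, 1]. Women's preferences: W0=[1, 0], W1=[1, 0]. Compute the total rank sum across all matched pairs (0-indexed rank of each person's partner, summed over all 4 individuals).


Step 1: Run Gale-Shapley (men propose, women hold best offer):
  M0 proposes to W1; she accepts
  M1 proposes to W0; she accepts
Step 2: Final matching: W0-M1, W1-M0
Step 3: 0-indexed ranks (man's rank of his match, then woman's): 0 + 0 + 0 + 1
Step 4: Total rank sum = 1

1


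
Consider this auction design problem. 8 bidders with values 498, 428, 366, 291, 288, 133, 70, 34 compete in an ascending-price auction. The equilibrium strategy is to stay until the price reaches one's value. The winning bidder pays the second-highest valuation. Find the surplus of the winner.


Step 1: Identify the highest value: 498
Step 2: Identify the second-highest value: 428
Step 3: The final price = second-highest value = 428
Step 4: Surplus = 498 - 428 = 70

70


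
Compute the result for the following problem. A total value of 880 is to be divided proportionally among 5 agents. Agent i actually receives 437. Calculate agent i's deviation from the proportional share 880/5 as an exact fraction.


Step 1: Proportional share = 880/5 = 176
Step 2: Agent's actual allocation = 437
Step 3: Excess = 437 - 176 = 261

261


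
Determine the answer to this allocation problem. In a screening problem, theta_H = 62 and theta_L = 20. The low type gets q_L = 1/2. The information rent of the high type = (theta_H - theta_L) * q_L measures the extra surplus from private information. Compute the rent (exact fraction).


Step 1: theta_H - theta_L = 62 - 20 = 42
Step 2: Information rent = (theta_H - theta_L) * q_L
Step 3: = 42 * 1/2
Step 4: = 21

21


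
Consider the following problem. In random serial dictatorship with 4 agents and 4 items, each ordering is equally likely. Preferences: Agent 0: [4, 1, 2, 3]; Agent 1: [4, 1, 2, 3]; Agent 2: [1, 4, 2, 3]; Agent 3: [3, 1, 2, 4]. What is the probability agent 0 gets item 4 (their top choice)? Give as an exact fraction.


Step 1: Agent 0 wants item 4
Step 2: There are 24 possible orderings of agents
Step 3: In 12 orderings, agent 0 gets item 4
Step 4: Probability = 12/24 = 1/2

1/2


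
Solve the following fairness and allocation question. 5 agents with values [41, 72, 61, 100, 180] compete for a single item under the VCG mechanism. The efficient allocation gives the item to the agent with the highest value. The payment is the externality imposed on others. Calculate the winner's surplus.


Step 1: The winner is the agent with the highest value: agent 4 with value 180
Step 2: Values of other agents: [41, 72, 61, 100]
Step 3: VCG payment = max of others' values = 100
Step 4: Surplus = 180 - 100 = 80

80


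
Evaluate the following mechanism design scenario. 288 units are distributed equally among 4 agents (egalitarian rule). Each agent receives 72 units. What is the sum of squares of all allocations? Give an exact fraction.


Step 1: Each agent's share = 288/4 = 72
Step 2: Square of each share = (72)^2 = 5184
Step 3: Sum of squares = 4 * 5184 = 20736

20736


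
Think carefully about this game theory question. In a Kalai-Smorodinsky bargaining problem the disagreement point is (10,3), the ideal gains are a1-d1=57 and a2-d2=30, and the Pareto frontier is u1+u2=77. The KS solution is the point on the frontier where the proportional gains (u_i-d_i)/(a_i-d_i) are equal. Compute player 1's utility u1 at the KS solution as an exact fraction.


Step 1: At the KS point, (u1-d1)/r1 = (u2-d2)/r2 = t and u1+u2 = 77
Step 2: u1 = d1 + r1*t and u2 = d2 + r2*t, so (d1 + r1*t) + (d2 + r2*t) = 77
Step 3: t = (77 - 10 - 3)/(57 + 30) = 64/87
Step 4: u1 = d1 + r1*t = 10 + 57 * 64/87 = 1506/29
Step 5: (Check: u2 = d2 + r2*t = 727/29; u1+u2 = 1506/29 + 727/29 = 77, on the frontier.)

1506/29


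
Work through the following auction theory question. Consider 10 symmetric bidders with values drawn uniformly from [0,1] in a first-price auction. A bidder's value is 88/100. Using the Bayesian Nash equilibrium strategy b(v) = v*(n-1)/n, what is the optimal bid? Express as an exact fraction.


Step 1: The symmetric BNE bidding function is b(v) = v * (n-1) / n
Step 2: Substitute v = 22/25 and n = 10
Step 3: b = 22/25 * 9/10
Step 4: b = 99/125

99/125


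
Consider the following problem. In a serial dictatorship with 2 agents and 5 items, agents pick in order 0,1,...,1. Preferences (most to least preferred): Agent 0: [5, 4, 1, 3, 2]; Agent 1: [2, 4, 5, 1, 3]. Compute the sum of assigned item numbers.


Step 1: Agent 0 picks item 5
Step 2: Agent 1 picks item 2
Step 3: Sum = 5 + 2 = 7

7


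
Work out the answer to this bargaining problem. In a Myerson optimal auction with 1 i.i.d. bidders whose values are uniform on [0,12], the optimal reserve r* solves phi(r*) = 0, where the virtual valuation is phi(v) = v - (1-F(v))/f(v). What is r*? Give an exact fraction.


Step 1: For U[0,12], F(v) = v/12 and f(v) = 1/12
Step 2: phi(v) = v - (1 - v/12)/(1/12) = v - (12 - v) = 2v - 12
Step 3: Set phi(r*) = 0: 2r* - 12 = 0
Step 4: r* = 12/2 = 6 (the number of bidders n = 1 does not enter)

6


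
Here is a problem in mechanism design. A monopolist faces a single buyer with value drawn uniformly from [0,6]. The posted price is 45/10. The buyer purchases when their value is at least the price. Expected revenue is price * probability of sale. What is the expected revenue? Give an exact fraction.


Step 1: Posted price r = 9/2, value support [0,6]
Step 2: P(v >= r) = (6 - 9/2)/6 = 1/4
Step 3: Expected revenue = r * P(v >= r) = 9/2 * 1/4
Step 4: Revenue = 9/8

9/8


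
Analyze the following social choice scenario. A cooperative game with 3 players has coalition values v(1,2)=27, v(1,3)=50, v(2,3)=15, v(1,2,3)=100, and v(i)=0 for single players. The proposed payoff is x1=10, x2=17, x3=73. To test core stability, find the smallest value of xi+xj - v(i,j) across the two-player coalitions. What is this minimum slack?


Step 1: Slack for coalition (1,2): x1+x2 - v12 = 27 - 27 = 0
Step 2: Slack for coalition (1,3): x1+x3 - v13 = 83 - 50 = 33
Step 3: Slack for coalition (2,3): x2+x3 - v23 = 90 - 15 = 75
Step 4: Minimum slack = min(0, 33, 75) = 0, attained by (1,2); no pair can gain by deviating, so the allocation is in the core

0


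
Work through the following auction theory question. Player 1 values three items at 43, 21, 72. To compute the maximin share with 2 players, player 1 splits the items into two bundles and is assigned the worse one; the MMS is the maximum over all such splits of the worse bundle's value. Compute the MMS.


Step 1: Item values = 43, 21, 72
Step 2: Enumerate all 2-bundle partitions and take the smaller bundle:
  Partition 1: {43} vs {21,72} -> bundles 43, 93; min = 43
  Partition 2: {21} vs {43,72} -> bundles 21, 115; min = 21
  Partition 3: {72} vs {43,21} -> bundles 72, 64; min = 64
Step 3: MMS = max(43, 21, 64) = 64

64


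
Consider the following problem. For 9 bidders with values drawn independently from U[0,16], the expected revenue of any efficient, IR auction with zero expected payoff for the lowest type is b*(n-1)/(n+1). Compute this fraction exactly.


Step 1: By Revenue Equivalence, expected revenue = b*(n-1)/(n+1)
Step 2: Substituting n = 9, b = 16
Step 3: Revenue = 16*(9-1)/(9+1) = 16*8/10
Step 4: Revenue = 128/10 = 64/5

64/5


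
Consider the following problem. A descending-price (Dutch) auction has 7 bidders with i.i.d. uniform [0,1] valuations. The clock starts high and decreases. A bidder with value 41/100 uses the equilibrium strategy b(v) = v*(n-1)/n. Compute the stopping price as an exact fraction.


Step 1: Dutch auctions are strategically equivalent to first-price auctions
Step 2: The equilibrium bid is b(v) = v*(n-1)/n
Step 3: b = 41/100 * 6/7
Step 4: b = 123/350

123/350


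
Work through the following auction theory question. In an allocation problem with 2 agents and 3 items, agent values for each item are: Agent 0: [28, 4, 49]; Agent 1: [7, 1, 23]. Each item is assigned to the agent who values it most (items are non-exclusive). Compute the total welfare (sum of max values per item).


Step 1: For each item, find the maximum value among all agents.
Step 2: Item 0 -> Agent 0 (value 28)
Step 3: Item 1 -> Agent 0 (value 4)
Step 4: Item 2 -> Agent 0 (value 49)
Step 5: Total welfare = 28 + 4 + 49 = 81

81


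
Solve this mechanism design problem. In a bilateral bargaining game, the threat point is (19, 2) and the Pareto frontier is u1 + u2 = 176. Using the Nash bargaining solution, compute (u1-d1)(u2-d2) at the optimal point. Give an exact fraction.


Step 1: The Nash solution splits surplus symmetrically above the disagreement point
Step 2: u1 = (total + d1 - d2)/2 = (176 + 19 - 2)/2 = 193/2
Step 3: u2 = (total - d1 + d2)/2 = (176 - 19 + 2)/2 = 159/2
Step 4: Nash product = (193/2 - 19) * (159/2 - 2)
Step 5: = 155/2 * 155/2 = 24025/4

24025/4


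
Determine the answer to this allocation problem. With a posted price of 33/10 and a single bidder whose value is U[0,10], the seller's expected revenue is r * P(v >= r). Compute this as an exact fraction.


Step 1: Posted price r = 33/10, value support [0,10]
Step 2: P(v >= r) = (10 - 33/10)/10 = 67/100
Step 3: Expected revenue = r * P(v >= r) = 33/10 * 67/100
Step 4: Revenue = 2211/1000

2211/1000


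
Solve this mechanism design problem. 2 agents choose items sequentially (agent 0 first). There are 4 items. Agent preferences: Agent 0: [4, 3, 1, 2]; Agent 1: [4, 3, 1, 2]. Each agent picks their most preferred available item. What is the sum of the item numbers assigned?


Step 1: Agent 0 picks item 4
Step 2: Agent 1 picks item 3
Step 3: Sum = 4 + 3 = 7

7


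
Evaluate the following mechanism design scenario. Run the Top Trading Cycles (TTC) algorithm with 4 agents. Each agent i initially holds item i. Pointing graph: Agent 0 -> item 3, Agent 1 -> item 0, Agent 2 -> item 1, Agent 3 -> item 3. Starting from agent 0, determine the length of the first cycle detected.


Step 1: Trace the pointer graph from agent 0: 0 -> 3 -> 3
Step 2: A cycle is detected when we revisit agent 3
Step 3: The cycle is: 3 -> 3
Step 4: Cycle length = 1

1


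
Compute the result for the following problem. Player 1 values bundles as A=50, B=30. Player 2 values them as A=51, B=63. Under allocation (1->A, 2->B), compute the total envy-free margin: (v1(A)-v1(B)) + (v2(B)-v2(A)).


Step 1: Player 1's margin = v1(A) - v1(B) = 50 - 30 = 20
Step 2: Player 2's margin = v2(B) - v2(A) = 63 - 51 = 12
Step 3: Total margin = 20 + 12 = 32

32


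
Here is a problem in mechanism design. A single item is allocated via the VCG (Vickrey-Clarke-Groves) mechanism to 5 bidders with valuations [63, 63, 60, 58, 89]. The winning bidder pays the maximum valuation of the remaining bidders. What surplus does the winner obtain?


Step 1: The winner is the agent with the highest value: agent 4 with value 89
Step 2: Values of other agents: [63, 63, 60, 58]
Step 3: VCG payment = max of others' values = 63
Step 4: Surplus = 89 - 63 = 26

26


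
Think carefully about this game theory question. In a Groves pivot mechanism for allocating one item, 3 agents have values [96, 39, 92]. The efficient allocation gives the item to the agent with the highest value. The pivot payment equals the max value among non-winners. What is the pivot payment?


Step 1: The efficient winner is agent 0 with value 96
Step 2: Other agents' values: [39, 92]
Step 3: Pivot payment = max(others) = 92
Step 4: The winner pays 92

92


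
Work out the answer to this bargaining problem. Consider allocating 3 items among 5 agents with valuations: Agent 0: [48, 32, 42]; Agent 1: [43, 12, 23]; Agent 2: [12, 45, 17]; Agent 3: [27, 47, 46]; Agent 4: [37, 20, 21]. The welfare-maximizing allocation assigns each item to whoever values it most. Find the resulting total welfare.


Step 1: For each item, find the maximum value among all agents.
Step 2: Item 0 -> Agent 0 (value 48)
Step 3: Item 1 -> Agent 3 (value 47)
Step 4: Item 2 -> Agent 3 (value 46)
Step 5: Total welfare = 48 + 47 + 46 = 141

141


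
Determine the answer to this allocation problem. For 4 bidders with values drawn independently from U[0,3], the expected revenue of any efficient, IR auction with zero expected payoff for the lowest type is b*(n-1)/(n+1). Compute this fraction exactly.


Step 1: By Revenue Equivalence, expected revenue = b*(n-1)/(n+1)
Step 2: Substituting n = 4, b = 3
Step 3: Revenue = 3*(4-1)/(4+1) = 3*3/5
Step 4: Revenue = 9/5

9/5


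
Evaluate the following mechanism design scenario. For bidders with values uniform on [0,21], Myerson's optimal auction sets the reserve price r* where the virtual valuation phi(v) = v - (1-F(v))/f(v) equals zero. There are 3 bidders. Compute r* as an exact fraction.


Step 1: For U[0,21], F(v) = v/21 and f(v) = 1/21
Step 2: phi(v) = v - (1 - v/21)/(1/21) = v - (21 - v) = 2v - 21
Step 3: Set phi(r*) = 0: 2r* - 21 = 0
Step 4: r* = 21/2 (the number of bidders n = 3 does not enter)

21/2


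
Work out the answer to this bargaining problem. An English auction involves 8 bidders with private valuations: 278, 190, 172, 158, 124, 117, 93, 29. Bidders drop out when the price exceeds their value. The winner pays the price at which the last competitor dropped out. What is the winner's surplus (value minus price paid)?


Step 1: Identify the highest value: 278
Step 2: Identify the second-highest value: 190
Step 3: The final price = second-highest value = 190
Step 4: Surplus = 278 - 190 = 88

88


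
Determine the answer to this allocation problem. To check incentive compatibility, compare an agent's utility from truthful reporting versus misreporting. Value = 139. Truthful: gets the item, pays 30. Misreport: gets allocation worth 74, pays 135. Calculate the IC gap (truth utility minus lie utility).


Step 1: U(truth) = value - payment = 139 - 30 = 109
Step 2: U(lie) = allocation - payment = 74 - 135 = -61
Step 3: IC gap = 109 - (-61) = 170

170


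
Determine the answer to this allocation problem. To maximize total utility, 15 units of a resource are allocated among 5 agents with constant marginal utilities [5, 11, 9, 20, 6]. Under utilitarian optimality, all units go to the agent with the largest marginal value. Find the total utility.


Step 1: The marginal utilities are [5, 11, 9, 20, 6]
Step 2: The highest marginal utility is 20
Step 3: All 15 units go to that agent
Step 4: Total utility = 20 * 15 = 300

300


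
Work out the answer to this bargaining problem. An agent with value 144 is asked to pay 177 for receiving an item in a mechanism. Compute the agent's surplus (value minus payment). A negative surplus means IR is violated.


Step 1: Surplus = value - payment = 144 - 177 = -33
Step 2: IR is violated (surplus < 0)

-33


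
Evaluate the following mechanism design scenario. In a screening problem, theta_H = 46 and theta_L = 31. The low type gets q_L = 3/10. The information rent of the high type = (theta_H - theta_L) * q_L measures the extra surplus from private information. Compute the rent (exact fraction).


Step 1: theta_H - theta_L = 46 - 31 = 15
Step 2: Information rent = (theta_H - theta_L) * q_L
Step 3: = 15 * 3/10
Step 4: = 9/2

9/2


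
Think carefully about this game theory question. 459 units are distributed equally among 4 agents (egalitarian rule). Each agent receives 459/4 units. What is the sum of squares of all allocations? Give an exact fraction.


Step 1: Each agent's share = 459/4
Step 2: Square of each share = (459/4)^2 = 210681/16
Step 3: Sum of squares = 4 * 210681/16 = 210681/4

210681/4


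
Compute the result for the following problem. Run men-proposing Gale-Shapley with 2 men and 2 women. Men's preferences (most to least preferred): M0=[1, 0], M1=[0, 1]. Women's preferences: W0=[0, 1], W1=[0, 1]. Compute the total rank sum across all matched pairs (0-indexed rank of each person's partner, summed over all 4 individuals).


Step 1: Run Gale-Shapley (men propose, women hold best offer):
  M0 proposes to W1; she accepts
  M1 proposes to W0; she accepts
Step 2: Final matching: W0-M1, W1-M0
Step 3: 0-indexed ranks (man's rank of his match, then woman's): 0 + 1 + 0 + 0
Step 4: Total rank sum = 1

1


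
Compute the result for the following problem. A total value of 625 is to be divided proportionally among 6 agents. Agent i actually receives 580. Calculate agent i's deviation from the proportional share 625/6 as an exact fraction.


Step 1: Proportional share = 625/6
Step 2: Agent's actual allocation = 580
Step 3: Excess = 580 - 625/6 = 2855/6

2855/6


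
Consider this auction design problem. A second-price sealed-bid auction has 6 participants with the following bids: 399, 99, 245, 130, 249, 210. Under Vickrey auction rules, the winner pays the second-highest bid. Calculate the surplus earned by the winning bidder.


Step 1: Sort bids in descending order: 399, 249, 245, 210, 130, 99
Step 2: The winning bid is the highest: 399
Step 3: The payment equals the second-highest bid: 249
Step 4: Surplus = winner's bid - payment = 399 - 249 = 150

150


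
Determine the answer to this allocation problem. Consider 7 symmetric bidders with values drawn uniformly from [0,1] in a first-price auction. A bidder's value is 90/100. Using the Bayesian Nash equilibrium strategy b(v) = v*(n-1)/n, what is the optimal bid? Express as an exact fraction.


Step 1: The symmetric BNE bidding function is b(v) = v * (n-1) / n
Step 2: Substitute v = 9/10 and n = 7
Step 3: b = 9/10 * 6/7
Step 4: b = 27/35

27/35


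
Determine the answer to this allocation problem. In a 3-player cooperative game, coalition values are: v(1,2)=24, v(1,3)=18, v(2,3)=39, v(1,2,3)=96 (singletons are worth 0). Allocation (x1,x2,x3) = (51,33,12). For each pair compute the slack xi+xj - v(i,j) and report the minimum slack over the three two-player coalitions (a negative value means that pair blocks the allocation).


Step 1: Slack for coalition (1,2): x1+x2 - v12 = 84 - 24 = 60
Step 2: Slack for coalition (1,3): x1+x3 - v13 = 63 - 18 = 45
Step 3: Slack for coalition (2,3): x2+x3 - v23 = 45 - 39 = 6
Step 4: Minimum slack = min(60, 45, 6) = 6, attained by (2,3); no pair can gain by deviating, so the allocation is in the core

6


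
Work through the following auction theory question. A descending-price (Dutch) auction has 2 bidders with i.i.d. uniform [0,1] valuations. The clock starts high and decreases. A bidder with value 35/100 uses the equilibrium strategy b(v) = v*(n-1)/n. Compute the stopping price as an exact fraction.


Step 1: Dutch auctions are strategically equivalent to first-price auctions
Step 2: The equilibrium bid is b(v) = v*(n-1)/n
Step 3: b = 7/20 * 1/2
Step 4: b = 7/40

7/40


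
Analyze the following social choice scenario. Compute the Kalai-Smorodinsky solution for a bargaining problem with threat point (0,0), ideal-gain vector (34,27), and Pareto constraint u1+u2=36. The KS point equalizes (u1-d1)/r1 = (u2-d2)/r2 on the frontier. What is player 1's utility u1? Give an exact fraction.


Step 1: At the KS point, (u1-d1)/r1 = (u2-d2)/r2 = t and u1+u2 = 36
Step 2: u1 = d1 + r1*t and u2 = d2 + r2*t, so (d1 + r1*t) + (d2 + r2*t) = 36
Step 3: t = (36 - 0 - 0)/(34 + 27) = 36/61
Step 4: u1 = d1 + r1*t = 0 + 34 * 36/61 = 1224/61
Step 5: (Check: u2 = d2 + r2*t = 972/61; u1+u2 = 1224/61 + 972/61 = 36, on the frontier.)

1224/61


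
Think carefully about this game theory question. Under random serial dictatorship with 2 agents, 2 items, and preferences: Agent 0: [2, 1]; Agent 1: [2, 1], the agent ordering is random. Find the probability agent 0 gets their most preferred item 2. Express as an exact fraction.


Step 1: Agent 0 wants item 2
Step 2: There are 2 possible orderings of agents
Step 3: In 1 orderings, agent 0 gets item 2
Step 4: Probability = 1/2

1/2


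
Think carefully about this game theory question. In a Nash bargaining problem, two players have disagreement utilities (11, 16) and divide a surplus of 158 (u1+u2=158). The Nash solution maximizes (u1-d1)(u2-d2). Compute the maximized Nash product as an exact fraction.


Step 1: The Nash solution splits surplus symmetrically above the disagreement point
Step 2: u1 = (total + d1 - d2)/2 = (158 + 11 - 16)/2 = 153/2
Step 3: u2 = (total - d1 + d2)/2 = (158 - 11 + 16)/2 = 163/2
Step 4: Nash product = (153/2 - 11) * (163/2 - 16)
Step 5: = 131/2 * 131/2 = 17161/4

17161/4


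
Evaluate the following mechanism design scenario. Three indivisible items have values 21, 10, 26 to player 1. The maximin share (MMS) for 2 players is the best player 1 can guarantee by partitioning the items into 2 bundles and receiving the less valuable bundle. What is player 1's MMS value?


Step 1: Item values = 21, 10, 26
Step 2: Enumerate all 2-bundle partitions and take the smaller bundle:
  Partition 1: {21} vs {10,26} -> bundles 21, 36; min = 21
  Partition 2: {10} vs {21,26} -> bundles 10, 47; min = 10
  Partition 3: {26} vs {21,10} -> bundles 26, 31; min = 26
Step 3: MMS = max(21, 10, 26) = 26

26


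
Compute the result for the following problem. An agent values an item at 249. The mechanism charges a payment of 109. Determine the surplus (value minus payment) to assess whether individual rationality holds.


Step 1: Surplus = value - payment = 249 - 109 = 140
Step 2: IR is satisfied (surplus >= 0)

140


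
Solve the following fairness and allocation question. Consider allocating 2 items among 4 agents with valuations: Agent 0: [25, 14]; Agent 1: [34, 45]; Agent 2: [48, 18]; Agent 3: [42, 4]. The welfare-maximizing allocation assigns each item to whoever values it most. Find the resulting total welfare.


Step 1: For each item, find the maximum value among all agents.
Step 2: Item 0 -> Agent 2 (value 48)
Step 3: Item 1 -> Agent 1 (value 45)
Step 4: Total welfare = 48 + 45 = 93

93


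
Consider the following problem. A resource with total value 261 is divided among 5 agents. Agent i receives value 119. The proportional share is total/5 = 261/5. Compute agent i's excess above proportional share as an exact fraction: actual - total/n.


Step 1: Proportional share = 261/5
Step 2: Agent's actual allocation = 119
Step 3: Excess = 119 - 261/5 = 334/5

334/5


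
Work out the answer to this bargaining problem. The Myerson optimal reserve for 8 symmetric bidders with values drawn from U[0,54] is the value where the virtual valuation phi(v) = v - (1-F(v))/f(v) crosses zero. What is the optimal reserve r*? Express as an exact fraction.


Step 1: For U[0,54], F(v) = v/54 and f(v) = 1/54
Step 2: phi(v) = v - (1 - v/54)/(1/54) = v - (54 - v) = 2v - 54
Step 3: Set phi(r*) = 0: 2r* - 54 = 0
Step 4: r* = 54/2 = 27 (the number of bidders n = 8 does not enter)

27


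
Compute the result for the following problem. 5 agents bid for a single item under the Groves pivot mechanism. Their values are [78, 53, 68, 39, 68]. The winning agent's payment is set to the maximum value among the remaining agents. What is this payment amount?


Step 1: The efficient winner is agent 0 with value 78
Step 2: Other agents' values: [53, 68, 39, 68]
Step 3: Pivot payment = max(others) = 68
Step 4: The winner pays 68

68


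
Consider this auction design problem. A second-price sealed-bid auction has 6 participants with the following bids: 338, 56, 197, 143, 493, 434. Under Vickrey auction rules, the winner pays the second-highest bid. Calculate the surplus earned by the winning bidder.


Step 1: Sort bids in descending order: 493, 434, 338, 197, 143, 56
Step 2: The winning bid is the highest: 493
Step 3: The payment equals the second-highest bid: 434
Step 4: Surplus = winner's bid - payment = 493 - 434 = 59

59


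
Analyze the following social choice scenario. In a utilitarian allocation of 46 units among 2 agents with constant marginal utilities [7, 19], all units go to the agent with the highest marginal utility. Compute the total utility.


Step 1: The marginal utilities are [7, 19]
Step 2: The highest marginal utility is 19
Step 3: All 46 units go to that agent
Step 4: Total utility = 19 * 46 = 874

874


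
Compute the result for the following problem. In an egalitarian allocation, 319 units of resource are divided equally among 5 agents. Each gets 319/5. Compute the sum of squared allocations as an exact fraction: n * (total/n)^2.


Step 1: Each agent's share = 319/5
Step 2: Square of each share = (319/5)^2 = 101761/25
Step 3: Sum of squares = 5 * 101761/25 = 101761/5

101761/5


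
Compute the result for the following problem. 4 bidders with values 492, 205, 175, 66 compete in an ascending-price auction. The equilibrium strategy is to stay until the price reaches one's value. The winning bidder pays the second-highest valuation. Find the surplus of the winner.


Step 1: Identify the highest value: 492
Step 2: Identify the second-highest value: 205
Step 3: The final price = second-highest value = 205
Step 4: Surplus = 492 - 205 = 287

287


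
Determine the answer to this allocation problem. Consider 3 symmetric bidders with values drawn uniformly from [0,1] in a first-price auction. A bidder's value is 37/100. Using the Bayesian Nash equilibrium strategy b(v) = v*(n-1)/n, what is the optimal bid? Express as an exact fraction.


Step 1: The symmetric BNE bidding function is b(v) = v * (n-1) / n
Step 2: Substitute v = 37/100 and n = 3
Step 3: b = 37/100 * 2/3
Step 4: b = 37/150

37/150


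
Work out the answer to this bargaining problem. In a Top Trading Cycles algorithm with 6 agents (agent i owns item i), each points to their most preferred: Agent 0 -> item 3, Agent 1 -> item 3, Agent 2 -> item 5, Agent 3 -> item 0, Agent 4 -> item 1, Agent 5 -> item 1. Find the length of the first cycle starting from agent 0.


Step 1: Trace the pointer graph from agent 0: 0 -> 3 -> 0
Step 2: A cycle is detected when we revisit agent 0
Step 3: The cycle is: 0 -> 3 -> 0
Step 4: Cycle length = 2

2


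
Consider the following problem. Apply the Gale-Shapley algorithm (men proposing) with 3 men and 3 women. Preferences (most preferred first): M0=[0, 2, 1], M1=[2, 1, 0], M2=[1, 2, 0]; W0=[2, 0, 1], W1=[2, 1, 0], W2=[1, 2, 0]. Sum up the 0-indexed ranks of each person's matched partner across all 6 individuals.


Step 1: Run Gale-Shapley (men propose, women hold best offer):
  M0 proposes to W0; she accepts
  M1 proposes to W2; she accepts
  M2 proposes to W1; she accepts
Step 2: Final matching: W0-M0, W1-M2, W2-M1
Step 3: 0-indexed ranks (man's rank of his match, then woman's): 0 + 1 + 0 + 0 + 0 + 0
Step 4: Total rank sum = 1

1


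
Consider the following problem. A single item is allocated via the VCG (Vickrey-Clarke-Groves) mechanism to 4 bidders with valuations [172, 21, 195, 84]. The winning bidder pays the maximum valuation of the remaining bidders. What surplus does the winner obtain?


Step 1: The winner is the agent with the highest value: agent 2 with value 195
Step 2: Values of other agents: [172, 21, 84]
Step 3: VCG payment = max of others' values = 172
Step 4: Surplus = 195 - 172 = 23

23


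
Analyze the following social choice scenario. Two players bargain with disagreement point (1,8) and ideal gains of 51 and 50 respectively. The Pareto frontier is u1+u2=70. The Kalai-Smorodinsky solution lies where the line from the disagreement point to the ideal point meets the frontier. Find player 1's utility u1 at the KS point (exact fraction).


Step 1: At the KS point, (u1-d1)/r1 = (u2-d2)/r2 = t and u1+u2 = 70
Step 2: u1 = d1 + r1*t and u2 = d2 + r2*t, so (d1 + r1*t) + (d2 + r2*t) = 70
Step 3: t = (70 - 1 - 8)/(51 + 50) = 61/101
Step 4: u1 = d1 + r1*t = 1 + 51 * 61/101 = 3212/101
Step 5: (Check: u2 = d2 + r2*t = 3858/101; u1+u2 = 3212/101 + 3858/101 = 70, on the frontier.)

3212/101


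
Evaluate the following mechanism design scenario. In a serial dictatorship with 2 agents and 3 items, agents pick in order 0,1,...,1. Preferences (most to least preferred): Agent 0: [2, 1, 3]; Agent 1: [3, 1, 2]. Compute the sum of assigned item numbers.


Step 1: Agent 0 picks item 2
Step 2: Agent 1 picks item 3
Step 3: Sum = 2 + 3 = 5

5


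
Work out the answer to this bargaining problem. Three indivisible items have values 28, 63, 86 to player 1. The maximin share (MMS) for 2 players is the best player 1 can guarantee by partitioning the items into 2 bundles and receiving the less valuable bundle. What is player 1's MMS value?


Step 1: Item values = 28, 63, 86
Step 2: Enumerate all 2-bundle partitions and take the smaller bundle:
  Partition 1: {28} vs {63,86} -> bundles 28, 149; min = 28
  Partition 2: {63} vs {28,86} -> bundles 63, 114; min = 63
  Partition 3: {86} vs {28,63} -> bundles 86, 91; min = 86
Step 3: MMS = max(28, 63, 86) = 86

86


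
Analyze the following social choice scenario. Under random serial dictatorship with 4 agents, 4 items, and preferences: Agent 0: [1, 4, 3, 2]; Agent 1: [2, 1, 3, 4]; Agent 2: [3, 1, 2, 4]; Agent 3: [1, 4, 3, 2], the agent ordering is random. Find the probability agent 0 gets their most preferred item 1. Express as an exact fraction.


Step 1: Agent 0 wants item 1
Step 2: There are 24 possible orderings of agents
Step 3: In 12 orderings, agent 0 gets item 1
Step 4: Probability = 12/24 = 1/2

1/2


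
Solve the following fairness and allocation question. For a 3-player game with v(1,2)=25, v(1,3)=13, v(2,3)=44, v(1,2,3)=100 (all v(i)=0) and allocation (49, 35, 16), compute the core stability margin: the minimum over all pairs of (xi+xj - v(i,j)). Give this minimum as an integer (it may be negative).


Step 1: Slack for coalition (1,2): x1+x2 - v12 = 84 - 25 = 59
Step 2: Slack for coalition (1,3): x1+x3 - v13 = 65 - 13 = 52
Step 3: Slack for coalition (2,3): x2+x3 - v23 = 51 - 44 = 7
Step 4: Minimum slack = min(59, 52, 7) = 7, attained by (2,3); no pair can gain by deviating, so the allocation is in the core

7


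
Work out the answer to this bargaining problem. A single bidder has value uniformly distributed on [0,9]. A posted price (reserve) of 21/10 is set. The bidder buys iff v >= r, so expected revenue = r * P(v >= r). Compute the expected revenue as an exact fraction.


Step 1: Posted price r = 21/10, value support [0,9]
Step 2: P(v >= r) = (9 - 21/10)/9 = 23/30
Step 3: Expected revenue = r * P(v >= r) = 21/10 * 23/30
Step 4: Revenue = 161/100

161/100
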